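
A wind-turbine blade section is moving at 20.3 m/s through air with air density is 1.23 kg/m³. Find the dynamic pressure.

q = ½ρv² = ½ × 1.23 × 20.3² = 253 Pa

q = 253 Pa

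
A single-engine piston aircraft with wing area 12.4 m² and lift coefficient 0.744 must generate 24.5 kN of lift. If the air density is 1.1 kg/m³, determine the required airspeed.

L = ½ρv²S·CL ⇒ v = √(2L/(ρ·S·CL))
v = √(2 × 24500 / (1.1 × 12.4 × 0.744)) = √4828 = 69.5 m/s

v = 69.5 m/s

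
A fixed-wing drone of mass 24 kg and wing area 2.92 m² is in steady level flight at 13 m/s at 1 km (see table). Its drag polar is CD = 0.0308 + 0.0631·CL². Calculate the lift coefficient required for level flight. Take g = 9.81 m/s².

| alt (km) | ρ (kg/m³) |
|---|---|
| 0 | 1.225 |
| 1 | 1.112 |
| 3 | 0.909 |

At 1 km, from the table: ρ = 1.112 kg/m³.
Weight W = mg = 24 × 9.81 = 235.44 N; in level flight L = W.
Dynamic pressure q = 0.5 × 1.112 × 13² = 93.96 Pa.
CL = W/(q·S) = 235.44 / (93.96 × 2.92) = 0.8581.

CL = 0.858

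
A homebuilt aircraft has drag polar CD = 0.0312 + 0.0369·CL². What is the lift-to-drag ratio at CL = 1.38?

CD = 0.0312 + 0.0369 × 1.38² = 0.1015
L/D = CL/CD = 1.38 / 0.1015 = 13.6

L/D = 13.6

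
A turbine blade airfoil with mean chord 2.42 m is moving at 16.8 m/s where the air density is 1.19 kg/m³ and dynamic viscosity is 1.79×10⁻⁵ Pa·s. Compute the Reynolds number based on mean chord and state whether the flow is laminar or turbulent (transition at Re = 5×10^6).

Re = 2.7×10^6 (laminar)

Re = ρ·v·c/μ = 1.19 × 16.8 × 2.42 / (1.79×10⁻⁵) = 2.7×10^6
Since 2.7×10^6 < 5×10^6, the flow is laminar.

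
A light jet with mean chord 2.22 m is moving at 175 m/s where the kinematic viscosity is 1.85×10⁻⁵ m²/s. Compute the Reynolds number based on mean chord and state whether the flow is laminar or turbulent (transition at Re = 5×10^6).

Re = 2.1×10^7 (turbulent)

Re = v·c/ν = 175 × 2.22 / (1.85×10⁻⁵) = 2.1×10^7
Since 2.1×10^7 > 5×10^6, the flow is turbulent.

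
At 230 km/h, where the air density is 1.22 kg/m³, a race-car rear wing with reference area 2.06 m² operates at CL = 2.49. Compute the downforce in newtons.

Convert speed: v = 230 km/h ÷ 3.6 = 63.89 m/s.
Dynamic pressure q = ½ρv² = ½ × 1.22 × 63.89² = 2490 Pa.
L = q·S·CL = 2490 × 2.06 × 2.49 = 12800 N ≈ 12.8 kN

L = 12800 N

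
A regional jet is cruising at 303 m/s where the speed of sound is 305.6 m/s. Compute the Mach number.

M = v/a = 303 / 305.6 = 0.991

M = 0.991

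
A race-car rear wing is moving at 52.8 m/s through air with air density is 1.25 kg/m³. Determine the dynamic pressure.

q = ½ρv² = ½ × 1.25 × 52.8² = 1740 Pa

q = 1740 Pa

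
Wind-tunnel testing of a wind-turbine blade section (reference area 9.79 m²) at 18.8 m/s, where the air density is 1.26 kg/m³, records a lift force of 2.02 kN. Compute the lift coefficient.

CL = 0.927

From L = ½ρv²S·CL, rearranging gives CL = 2L/(ρv²S).
CL = 2 × 2020 / (1.26 × 18.8² × 9.79) = 0.927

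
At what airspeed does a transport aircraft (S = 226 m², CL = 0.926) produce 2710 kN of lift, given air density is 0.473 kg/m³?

L = ½ρv²S·CL ⇒ v = √(2L/(ρ·S·CL))
v = √(2 × 2.71×10^6 / (0.473 × 226 × 0.926)) = √54750 = 234 m/s

v = 234 m/s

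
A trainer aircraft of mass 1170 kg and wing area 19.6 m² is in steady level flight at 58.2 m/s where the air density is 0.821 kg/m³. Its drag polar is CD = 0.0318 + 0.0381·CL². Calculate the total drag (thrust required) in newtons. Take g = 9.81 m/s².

D = 1050 N

Level flight ⇒ L = W = m·g = 1170 × 9.81 = 11478 N.
q = ½ρv² = ½ × 0.821 × 58.2² = 1390 Pa.
CL = W/(q·S) = 11478 / (1390 × 19.6) = 0.4212.
CD = 0.0318 + 0.0381 × 0.4212² = 0.03856.
D = q·S·CD = 1390 × 19.6 × 0.03856 = 1051 N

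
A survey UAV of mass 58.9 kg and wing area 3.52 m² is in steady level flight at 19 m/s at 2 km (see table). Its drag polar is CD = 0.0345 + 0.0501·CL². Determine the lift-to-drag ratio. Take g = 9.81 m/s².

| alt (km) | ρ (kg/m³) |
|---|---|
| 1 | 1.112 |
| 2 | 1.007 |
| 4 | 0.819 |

L/D = 12

At 2 km, from the table: ρ = 1.007 kg/m³.
Weight W = mg = 58.9 × 9.81 = 577.81 N; in level flight L = W.
q = ½ρv² = ½ × 1.007 × 19² = 181.8 Pa.
CL = 2W/(ρv²S) = 2×577.81/(1.007×19²×3.52) = 0.9031.
CD = 0.0345 + 0.0501 × 0.9031² = 0.07536.
L/D = CL/CD = 0.9031 / 0.07536 = 12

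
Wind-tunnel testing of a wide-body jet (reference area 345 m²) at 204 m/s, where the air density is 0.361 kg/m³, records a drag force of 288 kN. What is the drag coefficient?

CD = 0.111

From D = ½ρv²S·CD, rearranging gives CD = 2D/(ρv²S).
CD = 2 × 2.88×10^5 / (0.361 × 204² × 345) = 0.111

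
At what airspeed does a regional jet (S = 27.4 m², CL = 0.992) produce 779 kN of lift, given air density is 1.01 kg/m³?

L = ½ρv²S·CL ⇒ v = √(2L/(ρ·S·CL))
v = √(2 × 7.79×10^5 / (1.01 × 27.4 × 0.992)) = √56750 = 238 m/s

v = 238 m/s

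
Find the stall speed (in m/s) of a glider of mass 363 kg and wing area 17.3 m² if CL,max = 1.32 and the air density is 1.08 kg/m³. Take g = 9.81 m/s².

At stall, lift equals weight: L = W = m·g = 363 × 9.81 = 3561 N.
V_stall = √(2W/(ρ·S·CL,max)) = √(2 × 3561 / (1.08 × 17.3 × 1.32))
V_stall = √288.8 = 17 m/s

V_stall = 17 m/s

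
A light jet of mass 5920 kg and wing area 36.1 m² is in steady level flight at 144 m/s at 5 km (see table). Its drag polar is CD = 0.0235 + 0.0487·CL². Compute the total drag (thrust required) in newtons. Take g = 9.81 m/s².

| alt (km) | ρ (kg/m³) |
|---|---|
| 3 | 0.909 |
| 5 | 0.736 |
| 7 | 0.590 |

D = 7070 N

At 5 km, from the table: ρ = 0.736 kg/m³.
In steady level flight, lift balances weight: W = mg = 5920 × 9.81 = 58075 N.
Dynamic pressure q = 0.5 × 0.736 × 144² = 7631 Pa.
Required CL = L/(qS) = 58075/(7631·36.1) = 0.2108.
CD = 0.0235 + 0.0487 × 0.2108² = 0.02566.
D = q·S·CD = 7631 × 36.1 × 0.02566 = 7070 N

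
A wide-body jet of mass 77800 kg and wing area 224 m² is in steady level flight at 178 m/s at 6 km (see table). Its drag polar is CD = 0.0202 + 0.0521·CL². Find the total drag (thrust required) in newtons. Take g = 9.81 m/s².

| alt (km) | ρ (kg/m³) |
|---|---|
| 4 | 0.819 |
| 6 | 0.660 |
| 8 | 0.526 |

At 6 km, from the table: ρ = 0.660 kg/m³.
In steady level flight, lift balances weight: W = mg = 77800 × 9.81 = 7.6322×10^5 N.
Dynamic pressure q = 0.5 × 0.66 × 178² = 10460 Pa.
CL = W/(q·S) = 7.6322×10^5 / (10460 × 224) = 0.3259.
CD = 0.0202 + 0.0521 × 0.3259² = 0.02573.
D = q·S·CD = 10460 × 224 × 0.02573 = 60270 N

D = 60300 N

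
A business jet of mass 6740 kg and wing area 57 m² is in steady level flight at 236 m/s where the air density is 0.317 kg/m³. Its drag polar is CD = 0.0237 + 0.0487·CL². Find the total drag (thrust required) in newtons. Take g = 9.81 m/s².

D = 12300 N

Weight W = mg = 6740 × 9.81 = 66119 N; in level flight L = W.
q = ½ρv² = ½ × 0.317 × 236² = 8828 Pa.
CL = 2W/(ρv²S) = 2×66119/(0.317×236²×57) = 0.1314.
CD = 0.0237 + 0.0487 × 0.1314² = 0.02454.
D = q·S·CD = 8828 × 57 × 0.02454 = 12350 N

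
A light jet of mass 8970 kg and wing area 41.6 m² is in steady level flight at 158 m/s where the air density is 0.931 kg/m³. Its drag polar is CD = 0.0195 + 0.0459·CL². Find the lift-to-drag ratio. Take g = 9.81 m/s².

Level flight ⇒ L = W = m·g = 8970 × 9.81 = 87996 N.
Dynamic pressure q = 0.5 × 0.931 × 158² = 11620 Pa.
CL = 2W/(ρv²S) = 2×87996/(0.931×158²×41.6) = 0.182.
CD = 0.0195 + 0.0459 × 0.182² = 0.02102.
L/D = CL/CD = 0.182 / 0.02102 = 8.66

L/D = 8.66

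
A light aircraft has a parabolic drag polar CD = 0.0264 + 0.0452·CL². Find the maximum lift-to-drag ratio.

(L/D)max = 14.5

For CD = CD0 + K·CL², (L/D)max occurs at CL* = √(CD0/K) and equals 1/(2√(K·CD0)).
(L/D)max = 1/(2√(0.0452 × 0.0264)) = 1/(2 × 0.03454) = 14.5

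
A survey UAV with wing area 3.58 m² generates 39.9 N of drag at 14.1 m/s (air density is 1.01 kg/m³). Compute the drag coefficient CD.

From D = ½ρv²S·CD, rearranging gives CD = 2D/(ρv²S).
CD = 2 × 39.9 / (1.01 × 14.1² × 3.58) = 0.111

CD = 0.111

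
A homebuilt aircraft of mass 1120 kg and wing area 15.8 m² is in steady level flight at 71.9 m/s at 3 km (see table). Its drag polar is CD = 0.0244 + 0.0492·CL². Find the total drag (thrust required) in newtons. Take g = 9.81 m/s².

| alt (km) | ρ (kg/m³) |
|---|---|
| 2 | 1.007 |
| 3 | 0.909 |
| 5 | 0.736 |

At 3 km, from the table: ρ = 0.909 kg/m³.
In steady level flight, lift balances weight: W = mg = 1120 × 9.81 = 10987 N.
Dynamic pressure q = 0.5 × 0.909 × 71.9² = 2350 Pa.
CL = W/(q·S) = 10987 / (2350 × 15.8) = 0.296.
CD = 0.0244 + 0.0492 × 0.296² = 0.02871.
D = q·S·CD = 2350 × 15.8 × 0.02871 = 1066 N

D = 1070 N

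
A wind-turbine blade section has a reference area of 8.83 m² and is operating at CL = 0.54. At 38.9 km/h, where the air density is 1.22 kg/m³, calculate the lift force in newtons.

L = 340 N

Convert speed: v = 38.9 km/h ÷ 3.6 = 10.81 m/s.
L = ½ρv²S·CL = ½ × 1.22 × 10.81² × 8.83 × 0.54 = 340 N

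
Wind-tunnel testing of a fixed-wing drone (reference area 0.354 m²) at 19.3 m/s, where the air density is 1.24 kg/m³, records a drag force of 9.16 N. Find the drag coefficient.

CD = 0.112

From D = ½ρv²S·CD, rearranging gives CD = 2D/(ρv²S).
CD = 2 × 9.16 / (1.24 × 19.3² × 0.354) = 0.112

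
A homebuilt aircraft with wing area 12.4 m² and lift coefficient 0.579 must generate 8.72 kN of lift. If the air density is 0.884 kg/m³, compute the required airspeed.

v = 52.4 m/s

L = ½ρv²S·CL ⇒ v = √(2L/(ρ·S·CL))
v = √(2 × 8720 / (0.884 × 12.4 × 0.579)) = √2748 = 52.4 m/s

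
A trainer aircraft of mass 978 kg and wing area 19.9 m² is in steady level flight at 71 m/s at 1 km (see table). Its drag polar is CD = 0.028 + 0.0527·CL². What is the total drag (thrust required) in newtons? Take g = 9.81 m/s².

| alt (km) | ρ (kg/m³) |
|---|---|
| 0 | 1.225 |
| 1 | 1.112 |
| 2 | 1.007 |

D = 1650 N

At 1 km, from the table: ρ = 1.112 kg/m³.
Level flight ⇒ L = W = m·g = 978 × 9.81 = 9594.2 N.
q = ½ρv² = ½ × 1.112 × 71² = 2803 Pa.
CL = W/(q·S) = 9594.2 / (2803 × 19.9) = 0.172.
CD = 0.028 + 0.0527 × 0.172² = 0.02956.
D = q·S·CD = 2803 × 19.9 × 0.02956 = 1649 N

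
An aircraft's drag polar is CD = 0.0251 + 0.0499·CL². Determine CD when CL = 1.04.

CD = 0.0251 + 0.0499 × 1.04² = 0.0251 + 0.05397 = 0.0791

CD = 0.0791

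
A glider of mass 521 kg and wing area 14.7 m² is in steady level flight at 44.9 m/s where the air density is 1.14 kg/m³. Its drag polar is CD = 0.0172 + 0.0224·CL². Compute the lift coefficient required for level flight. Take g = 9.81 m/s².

In steady level flight, lift balances weight: W = mg = 521 × 9.81 = 5111 N.
q = ½ρv² = ½ × 1.14 × 44.9² = 1149 Pa.
CL = 2W/(ρv²S) = 2×5111/(1.14×44.9²×14.7) = 0.3026.

CL = 0.303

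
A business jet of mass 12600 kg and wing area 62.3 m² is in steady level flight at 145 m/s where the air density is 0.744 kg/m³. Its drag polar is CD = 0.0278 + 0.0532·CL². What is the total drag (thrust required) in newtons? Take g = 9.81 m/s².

In steady level flight, lift balances weight: W = mg = 12600 × 9.81 = 1.2361×10^5 N.
q = ½ρv² = ½ × 0.744 × 145² = 7821 Pa.
CL = 2W/(ρv²S) = 2×1.2361×10^5/(0.744×145²×62.3) = 0.2537.
CD = 0.0278 + 0.0532 × 0.2537² = 0.03122.
D = q·S·CD = 7821 × 62.3 × 0.03122 = 15210 N

D = 15200 N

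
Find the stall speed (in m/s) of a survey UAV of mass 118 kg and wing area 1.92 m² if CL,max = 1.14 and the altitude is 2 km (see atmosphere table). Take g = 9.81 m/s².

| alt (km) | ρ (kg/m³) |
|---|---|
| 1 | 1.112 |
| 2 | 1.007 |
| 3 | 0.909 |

At 2 km, from the table: ρ = 1.007 kg/m³.
At stall, lift equals weight: L = W = m·g = 118 × 9.81 = 1158 N.
From L = ½ρV²S·CL,max = W: V_stall = √(2W/(ρSCL,max)) = √(2·1158/(1.007·1.92·1.14))
V_stall = √1050 = 32.4 m/s

V_stall = 32.4 m/s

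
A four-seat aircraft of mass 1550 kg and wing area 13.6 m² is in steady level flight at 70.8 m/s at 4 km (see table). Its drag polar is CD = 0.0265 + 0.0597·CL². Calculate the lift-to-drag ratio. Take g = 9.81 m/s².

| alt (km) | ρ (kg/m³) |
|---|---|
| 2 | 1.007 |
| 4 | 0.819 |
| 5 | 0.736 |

At 4 km, from the table: ρ = 0.819 kg/m³.
Level flight ⇒ L = W = m·g = 1550 × 9.81 = 15206 N.
Dynamic pressure q = 0.5 × 0.819 × 70.8² = 2053 Pa.
CL = 2W/(ρv²S) = 2×15206/(0.819×70.8²×13.6) = 0.5447.
CD = 0.0265 + 0.0597 × 0.5447² = 0.04421.
L/D = CL/CD = 0.5447 / 0.04421 = 12.3

L/D = 12.3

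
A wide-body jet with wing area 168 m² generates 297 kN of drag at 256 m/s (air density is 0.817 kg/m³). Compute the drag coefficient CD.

From D = ½ρv²S·CD, rearranging gives CD = 2D/(ρv²S).
CD = 2 × 2.97×10^5 / (0.817 × 256² × 168) = 0.066

CD = 0.066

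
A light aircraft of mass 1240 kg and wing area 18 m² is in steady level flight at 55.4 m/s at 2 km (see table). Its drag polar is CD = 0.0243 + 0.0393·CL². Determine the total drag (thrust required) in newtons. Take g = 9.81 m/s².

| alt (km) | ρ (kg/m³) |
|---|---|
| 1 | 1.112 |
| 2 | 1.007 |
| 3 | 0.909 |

D = 885 N

At 2 km, from the table: ρ = 1.007 kg/m³.
In steady level flight, lift balances weight: W = mg = 1240 × 9.81 = 12164 N.
Dynamic pressure q = 0.5 × 1.007 × 55.4² = 1545 Pa.
CL = W/(q·S) = 12164 / (1545 × 18) = 0.4373.
CD = 0.0243 + 0.0393 × 0.4373² = 0.03182.
D = q·S·CD = 1545 × 18 × 0.03182 = 885 N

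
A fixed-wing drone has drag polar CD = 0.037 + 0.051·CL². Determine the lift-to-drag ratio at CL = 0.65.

CD = 0.037 + 0.051 × 0.65² = 0.05855
L/D = CL/CD = 0.65 / 0.05855 = 11.1

L/D = 11.1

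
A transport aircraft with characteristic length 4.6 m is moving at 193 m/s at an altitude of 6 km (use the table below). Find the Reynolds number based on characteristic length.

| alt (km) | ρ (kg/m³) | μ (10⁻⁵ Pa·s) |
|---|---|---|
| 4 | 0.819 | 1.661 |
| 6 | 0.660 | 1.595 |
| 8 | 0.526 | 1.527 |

Re = 3.67×10^7

At 6 km, from the table: ρ = 0.660 kg/m³, μ = 1.595×10⁻⁵ Pa·s.
Re = ρ·v·c/μ = 0.66 × 193 × 4.6 / (1.595×10⁻⁵) = 3.67×10^7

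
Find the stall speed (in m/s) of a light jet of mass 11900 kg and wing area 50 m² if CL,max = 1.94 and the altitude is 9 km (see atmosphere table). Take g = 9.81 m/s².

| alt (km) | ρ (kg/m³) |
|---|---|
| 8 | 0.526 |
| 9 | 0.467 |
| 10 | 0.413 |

V_stall = 71.8 m/s

At 9 km, from the table: ρ = 0.467 kg/m³.
Weight W = mg = 11900 × 9.81 = 1.167×10^5 N.
V_stall = √(2W/(ρ·S·CL,max)) = √(2 × 1.167×10^5 / (0.467 × 50 × 1.94))
V_stall = √5154 = 71.8 m/s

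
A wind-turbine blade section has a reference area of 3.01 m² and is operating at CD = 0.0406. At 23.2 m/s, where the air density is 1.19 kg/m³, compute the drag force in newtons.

D = ½ρv²S·CD = ½ × 1.19 × 23.2² × 3.01 × 0.0406 = 39.1 N

D = 39.1 N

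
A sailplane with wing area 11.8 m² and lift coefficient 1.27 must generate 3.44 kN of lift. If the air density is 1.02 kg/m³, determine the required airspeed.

L = ½ρv²S·CL ⇒ v = √(2L/(ρ·S·CL))
v = √(2 × 3440 / (1.02 × 11.8 × 1.27)) = √450.1 = 21.2 m/s

v = 21.2 m/s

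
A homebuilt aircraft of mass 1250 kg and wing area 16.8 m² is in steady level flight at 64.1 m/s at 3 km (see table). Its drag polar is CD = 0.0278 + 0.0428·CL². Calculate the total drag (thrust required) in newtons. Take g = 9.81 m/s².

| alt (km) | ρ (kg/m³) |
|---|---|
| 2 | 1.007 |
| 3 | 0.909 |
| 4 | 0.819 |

At 3 km, from the table: ρ = 0.909 kg/m³.
Weight W = mg = 1250 × 9.81 = 12262 N; in level flight L = W.
Dynamic pressure q = 0.5 × 0.909 × 64.1² = 1867 Pa.
CL = 2W/(ρv²S) = 2×12262/(0.909×64.1²×16.8) = 0.3909.
CD = 0.0278 + 0.0428 × 0.3909² = 0.03434.
D = q·S·CD = 1867 × 16.8 × 0.03434 = 1077 N

D = 1080 N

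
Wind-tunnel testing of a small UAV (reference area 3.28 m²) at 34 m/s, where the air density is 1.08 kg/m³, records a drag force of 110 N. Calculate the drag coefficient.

From D = ½ρv²S·CD, rearranging gives CD = 2D/(ρv²S).
CD = 2 × 110 / (1.08 × 34² × 3.28) = 0.0537

CD = 0.0537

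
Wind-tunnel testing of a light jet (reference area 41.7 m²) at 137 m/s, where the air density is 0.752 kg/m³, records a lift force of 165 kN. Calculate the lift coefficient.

CL = 0.561

From L = ½ρv²S·CL, rearranging gives CL = 2L/(ρv²S).
CL = 2 × 1.65×10^5 / (0.752 × 137² × 41.7) = 0.561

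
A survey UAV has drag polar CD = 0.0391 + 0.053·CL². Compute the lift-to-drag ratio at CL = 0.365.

L/D = 7.91

CD = 0.0391 + 0.053 × 0.365² = 0.04616
L/D = CL/CD = 0.365 / 0.04616 = 7.91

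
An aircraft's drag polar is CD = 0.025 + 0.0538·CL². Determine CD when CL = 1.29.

CD = 0.025 + 0.0538 × 1.29² = 0.025 + 0.08953 = 0.115

CD = 0.115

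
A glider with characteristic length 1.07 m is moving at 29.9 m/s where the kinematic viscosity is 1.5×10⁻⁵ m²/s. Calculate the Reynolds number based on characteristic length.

Re = v·c/ν = 29.9 × 1.07 / (1.5×10⁻⁵) = 2.13×10^6

Re = 2.13×10^6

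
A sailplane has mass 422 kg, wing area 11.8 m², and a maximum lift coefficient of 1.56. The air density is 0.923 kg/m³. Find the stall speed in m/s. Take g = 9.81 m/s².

V_stall = 22.1 m/s

Stall occurs when L = W at CL,max. W = mg = 422 × 9.81 = 4140 N.
V_stall = √(2W/(ρ·S·CL,max)) = √(2 × 4140 / (0.923 × 11.8 × 1.56))
V_stall = √487.3 = 22.1 m/s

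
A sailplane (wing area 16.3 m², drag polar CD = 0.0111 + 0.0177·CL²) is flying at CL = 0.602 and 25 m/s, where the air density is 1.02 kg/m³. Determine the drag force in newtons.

CD = 0.0111 + 0.0177 × 0.602² = 0.01751
D = ½ρv²S·CD = ½ × 1.02 × 25² × 16.3 × 0.01751 = 91 N

D = 91 N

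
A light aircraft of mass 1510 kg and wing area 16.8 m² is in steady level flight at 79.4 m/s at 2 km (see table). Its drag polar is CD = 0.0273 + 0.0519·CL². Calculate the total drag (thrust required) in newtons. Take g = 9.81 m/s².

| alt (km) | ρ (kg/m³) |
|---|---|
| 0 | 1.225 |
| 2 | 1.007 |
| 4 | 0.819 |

At 2 km, from the table: ρ = 1.007 kg/m³.
Weight W = mg = 1510 × 9.81 = 14813 N; in level flight L = W.
q = ½ρv² = ½ × 1.007 × 79.4² = 3174 Pa.
CL = 2W/(ρv²S) = 2×14813/(1.007×79.4²×16.8) = 0.2778.
CD = 0.0273 + 0.0519 × 0.2778² = 0.0313.
D = q·S·CD = 3174 × 16.8 × 0.0313 = 1669 N

D = 1670 N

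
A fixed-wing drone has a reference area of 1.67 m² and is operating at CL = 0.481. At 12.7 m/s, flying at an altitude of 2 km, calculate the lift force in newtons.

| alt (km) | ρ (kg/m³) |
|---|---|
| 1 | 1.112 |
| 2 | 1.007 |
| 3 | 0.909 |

L = 65.2 N

At 2 km, from the table: ρ = 1.007 kg/m³.
Dynamic pressure q = ½ρv² = ½ × 1.007 × 12.7² = 81.21 Pa.
L = q·S·CL = 81.21 × 1.67 × 0.481 = 65.2 N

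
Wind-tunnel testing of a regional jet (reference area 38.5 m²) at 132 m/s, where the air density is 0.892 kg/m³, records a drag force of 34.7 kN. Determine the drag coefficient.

CD = 0.116

From D = ½ρv²S·CD, rearranging gives CD = 2D/(ρv²S).
CD = 2 × 34700 / (0.892 × 132² × 38.5) = 0.116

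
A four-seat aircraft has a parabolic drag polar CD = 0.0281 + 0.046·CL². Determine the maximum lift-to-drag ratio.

For CD = CD0 + K·CL², (L/D)max occurs at CL* = √(CD0/K) and equals 1/(2√(K·CD0)).
(L/D)max = 1/(2√(0.046 × 0.0281)) = 1/(2 × 0.03595) = 13.9

(L/D)max = 13.9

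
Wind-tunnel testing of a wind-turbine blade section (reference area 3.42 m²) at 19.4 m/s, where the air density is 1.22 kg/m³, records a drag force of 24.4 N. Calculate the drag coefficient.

CD = 0.0311

From D = ½ρv²S·CD, rearranging gives CD = 2D/(ρv²S).
CD = 2 × 24.4 / (1.22 × 19.4² × 3.42) = 0.0311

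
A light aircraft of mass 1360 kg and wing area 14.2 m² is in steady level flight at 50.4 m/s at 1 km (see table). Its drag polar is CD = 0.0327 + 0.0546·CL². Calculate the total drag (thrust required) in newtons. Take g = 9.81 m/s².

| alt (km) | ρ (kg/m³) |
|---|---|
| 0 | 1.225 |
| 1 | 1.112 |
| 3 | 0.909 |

At 1 km, from the table: ρ = 1.112 kg/m³.
Weight W = mg = 1360 × 9.81 = 13342 N; in level flight L = W.
q = ½ρv² = ½ × 1.112 × 50.4² = 1412 Pa.
CL = W/(q·S) = 13342 / (1412 × 14.2) = 0.6652.
CD = 0.0327 + 0.0546 × 0.6652² = 0.05686.
D = q·S·CD = 1412 × 14.2 × 0.05686 = 1140 N

D = 1140 N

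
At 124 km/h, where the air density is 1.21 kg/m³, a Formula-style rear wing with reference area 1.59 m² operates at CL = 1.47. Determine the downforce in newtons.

L = 1680 N

Convert speed: v = 124 km/h ÷ 3.6 = 34.44 m/s.
L = ½ρv²S·CL = ½ × 1.21 × 34.44² × 1.59 × 1.47 = 1680 N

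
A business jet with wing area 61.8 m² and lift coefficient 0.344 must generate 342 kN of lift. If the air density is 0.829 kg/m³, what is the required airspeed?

v = 197 m/s

L = ½ρv²S·CL ⇒ v = √(2L/(ρ·S·CL))
v = √(2 × 3.42×10^5 / (0.829 × 61.8 × 0.344)) = √38810 = 197 m/s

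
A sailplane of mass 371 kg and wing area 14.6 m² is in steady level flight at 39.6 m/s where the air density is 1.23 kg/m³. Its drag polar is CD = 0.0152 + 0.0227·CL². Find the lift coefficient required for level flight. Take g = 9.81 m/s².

Level flight ⇒ L = W = m·g = 371 × 9.81 = 3639.5 N.
Dynamic pressure q = 0.5 × 1.23 × 39.6² = 964.4 Pa.
Required CL = L/(qS) = 3639.5/(964.4·14.6) = 0.2585.

CL = 0.258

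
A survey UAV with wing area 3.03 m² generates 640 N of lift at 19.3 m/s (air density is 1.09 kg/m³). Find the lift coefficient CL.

CL = 1.04

From L = ½ρv²S·CL, rearranging gives CL = 2L/(ρv²S).
CL = 2 × 640 / (1.09 × 19.3² × 3.03) = 1.04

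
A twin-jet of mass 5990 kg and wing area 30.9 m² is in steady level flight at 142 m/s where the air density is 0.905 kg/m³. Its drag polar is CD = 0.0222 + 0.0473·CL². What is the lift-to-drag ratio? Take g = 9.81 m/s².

In steady level flight, lift balances weight: W = mg = 5990 × 9.81 = 58762 N.
Dynamic pressure q = 0.5 × 0.905 × 142² = 9124 Pa.
CL = 2W/(ρv²S) = 2×58762/(0.905×142²×30.9) = 0.2084.
CD = 0.0222 + 0.0473 × 0.2084² = 0.02425.
L/D = CL/CD = 0.2084 / 0.02425 = 8.59

L/D = 8.59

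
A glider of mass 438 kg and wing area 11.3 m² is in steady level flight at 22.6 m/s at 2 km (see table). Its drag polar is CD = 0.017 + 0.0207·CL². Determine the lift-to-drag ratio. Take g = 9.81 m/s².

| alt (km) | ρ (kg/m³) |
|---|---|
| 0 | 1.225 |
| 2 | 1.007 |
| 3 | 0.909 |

At 2 km, from the table: ρ = 1.007 kg/m³.
Weight W = mg = 438 × 9.81 = 4296.8 N; in level flight L = W.
q = ½ρv² = ½ × 1.007 × 22.6² = 257.2 Pa.
CL = 2W/(ρv²S) = 2×4296.8/(1.007×22.6²×11.3) = 1.479.
CD = 0.017 + 0.0207 × 1.479² = 0.06226.
L/D = CL/CD = 1.479 / 0.06226 = 23.8

L/D = 23.8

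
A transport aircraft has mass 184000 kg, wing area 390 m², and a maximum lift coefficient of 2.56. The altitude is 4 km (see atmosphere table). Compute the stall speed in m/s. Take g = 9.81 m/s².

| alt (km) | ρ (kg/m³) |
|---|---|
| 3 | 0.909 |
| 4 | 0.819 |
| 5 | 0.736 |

At 4 km, from the table: ρ = 0.819 kg/m³.
Weight W = mg = 184000 × 9.81 = 1.805×10^6 N.
V_stall = √(2W/(ρ·S·CL,max)) = √(2 × 1.805×10^6 / (0.819 × 390 × 2.56))
V_stall = √4415 = 66.4 m/s

V_stall = 66.4 m/s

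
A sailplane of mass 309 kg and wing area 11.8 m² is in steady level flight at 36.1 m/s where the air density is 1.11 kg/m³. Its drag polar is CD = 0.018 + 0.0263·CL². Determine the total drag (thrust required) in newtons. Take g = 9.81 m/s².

D = 182 N

Level flight ⇒ L = W = m·g = 309 × 9.81 = 3031.3 N.
Dynamic pressure q = 0.5 × 1.11 × 36.1² = 723.3 Pa.
CL = W/(q·S) = 3031.3 / (723.3 × 11.8) = 0.3552.
CD = 0.018 + 0.0263 × 0.3552² = 0.02132.
D = q·S·CD = 723.3 × 11.8 × 0.02132 = 181.9 N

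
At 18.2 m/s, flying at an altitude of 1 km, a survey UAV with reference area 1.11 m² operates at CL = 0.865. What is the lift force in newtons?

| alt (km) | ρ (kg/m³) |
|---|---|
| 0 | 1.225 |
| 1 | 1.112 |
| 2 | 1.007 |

L = 177 N

At 1 km, from the table: ρ = 1.112 kg/m³.
Dynamic pressure q = ½ρv² = ½ × 1.112 × 18.2² = 184.2 Pa.
L = q·S·CL = 184.2 × 1.11 × 0.865 = 177 N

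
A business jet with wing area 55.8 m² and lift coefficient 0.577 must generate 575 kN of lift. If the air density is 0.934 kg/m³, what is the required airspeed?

L = ½ρv²S·CL ⇒ v = √(2L/(ρ·S·CL))
v = √(2 × 5.75×10^5 / (0.934 × 55.8 × 0.577)) = √38240 = 196 m/s

v = 196 m/s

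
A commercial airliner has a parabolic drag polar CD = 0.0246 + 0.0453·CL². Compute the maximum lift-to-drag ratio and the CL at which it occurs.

For CD = CD0 + K·CL², (L/D)max occurs at CL* = √(CD0/K) and equals 1/(2√(K·CD0)).
(L/D)max = 1/(2√(0.0453 × 0.0246)) = 1/(2 × 0.03338) = 15
CL* = √(0.0246/0.0453) = 0.737

(L/D)max = 15, at CL = 0.737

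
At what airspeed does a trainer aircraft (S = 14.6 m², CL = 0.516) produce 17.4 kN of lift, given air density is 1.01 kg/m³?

v = 67.6 m/s

L = ½ρv²S·CL ⇒ v = √(2L/(ρ·S·CL))
v = √(2 × 17400 / (1.01 × 14.6 × 0.516)) = √4574 = 67.6 m/s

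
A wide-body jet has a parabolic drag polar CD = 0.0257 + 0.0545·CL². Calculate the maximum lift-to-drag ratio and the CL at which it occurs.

(L/D)max = 13.4, at CL = 0.687

For CD = CD0 + K·CL², (L/D)max occurs at CL* = √(CD0/K) and equals 1/(2√(K·CD0)).
(L/D)max = 1/(2√(0.0545 × 0.0257)) = 1/(2 × 0.03743) = 13.4
CL* = √(0.0257/0.0545) = 0.687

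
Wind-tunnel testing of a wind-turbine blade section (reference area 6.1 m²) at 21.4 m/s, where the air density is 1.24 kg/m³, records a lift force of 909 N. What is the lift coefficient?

CL = 0.525

From L = ½ρv²S·CL, rearranging gives CL = 2L/(ρv²S).
CL = 2 × 909 / (1.24 × 21.4² × 6.1) = 0.525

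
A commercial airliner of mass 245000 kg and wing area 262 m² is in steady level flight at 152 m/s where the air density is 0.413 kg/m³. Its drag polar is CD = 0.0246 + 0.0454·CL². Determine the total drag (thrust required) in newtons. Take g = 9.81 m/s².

D = 2.41×10^5 N

In steady level flight, lift balances weight: W = mg = 245000 × 9.81 = 2.4034×10^6 N.
q = ½ρv² = ½ × 0.413 × 152² = 4771 Pa.
Required CL = L/(qS) = 2.4034×10^6/(4771·262) = 1.923.
CD = 0.0246 + 0.0454 × 1.923² = 0.1924.
D = q·S·CD = 4771 × 262 × 0.1924 = 2.406×10^5 N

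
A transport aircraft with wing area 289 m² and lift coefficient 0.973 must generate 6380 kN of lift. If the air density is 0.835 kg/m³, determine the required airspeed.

L = ½ρv²S·CL ⇒ v = √(2L/(ρ·S·CL))
v = √(2 × 6.38×10^6 / (0.835 × 289 × 0.973)) = √54340 = 233 m/s

v = 233 m/s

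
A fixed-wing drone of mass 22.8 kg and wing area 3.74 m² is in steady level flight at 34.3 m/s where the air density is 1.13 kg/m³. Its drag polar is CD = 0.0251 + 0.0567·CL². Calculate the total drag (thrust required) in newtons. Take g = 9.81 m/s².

D = 63.5 N

In steady level flight, lift balances weight: W = mg = 22.8 × 9.81 = 223.67 N.
q = ½ρv² = ½ × 1.13 × 34.3² = 664.7 Pa.
CL = 2W/(ρv²S) = 2×223.67/(1.13×34.3²×3.74) = 0.08997.
CD = 0.0251 + 0.0567 × 0.08997² = 0.02556.
D = q·S·CD = 664.7 × 3.74 × 0.02556 = 63.54 N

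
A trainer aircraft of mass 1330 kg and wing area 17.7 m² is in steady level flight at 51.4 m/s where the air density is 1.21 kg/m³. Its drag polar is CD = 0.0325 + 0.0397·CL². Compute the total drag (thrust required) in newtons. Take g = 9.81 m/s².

Level flight ⇒ L = W = m·g = 1330 × 9.81 = 13047 N.
Dynamic pressure q = 0.5 × 1.21 × 51.4² = 1598 Pa.
Required CL = L/(qS) = 13047/(1598·17.7) = 0.4612.
CD = 0.0325 + 0.0397 × 0.4612² = 0.04094.
D = q·S·CD = 1598 × 17.7 × 0.04094 = 1158 N

D = 1160 N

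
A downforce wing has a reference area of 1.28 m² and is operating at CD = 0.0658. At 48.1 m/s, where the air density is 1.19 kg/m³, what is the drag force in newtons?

D = 116 N

Dynamic pressure q = ½ρv² = ½ × 1.19 × 48.1² = 1377 Pa.
D = q·S·CD = 1377 × 1.28 × 0.0658 = 116 N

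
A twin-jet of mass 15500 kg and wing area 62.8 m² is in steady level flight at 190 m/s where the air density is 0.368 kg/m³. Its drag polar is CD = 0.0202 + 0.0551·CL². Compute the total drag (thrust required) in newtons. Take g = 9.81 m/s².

D = 11500 N

Weight W = mg = 15500 × 9.81 = 1.5206×10^5 N; in level flight L = W.
Dynamic pressure q = 0.5 × 0.368 × 190² = 6642 Pa.
Required CL = L/(qS) = 1.5206×10^5/(6642·62.8) = 0.3645.
CD = 0.0202 + 0.0551 × 0.3645² = 0.02752.
D = q·S·CD = 6642 × 62.8 × 0.02752 = 11480 N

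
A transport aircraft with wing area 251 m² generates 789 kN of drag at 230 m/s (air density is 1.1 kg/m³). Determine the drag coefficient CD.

CD = 0.108

From D = ½ρv²S·CD, rearranging gives CD = 2D/(ρv²S).
CD = 2 × 7.89×10^5 / (1.1 × 230² × 251) = 0.108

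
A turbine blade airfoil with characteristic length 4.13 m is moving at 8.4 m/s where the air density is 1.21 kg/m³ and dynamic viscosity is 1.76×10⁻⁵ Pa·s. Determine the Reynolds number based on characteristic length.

Re = 2.39×10^6

Re = ρ·v·c/μ = 1.21 × 8.4 × 4.13 / (1.76×10⁻⁵) = 2.39×10^6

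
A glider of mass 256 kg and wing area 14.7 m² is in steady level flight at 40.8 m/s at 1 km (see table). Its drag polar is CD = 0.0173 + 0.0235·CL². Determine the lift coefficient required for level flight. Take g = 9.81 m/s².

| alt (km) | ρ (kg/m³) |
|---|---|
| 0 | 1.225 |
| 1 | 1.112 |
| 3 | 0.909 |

At 1 km, from the table: ρ = 1.112 kg/m³.
In steady level flight, lift balances weight: W = mg = 256 × 9.81 = 2511.4 N.
q = ½ρv² = ½ × 1.112 × 40.8² = 925.5 Pa.
CL = W/(q·S) = 2511.4 / (925.5 × 14.7) = 0.1846.

CL = 0.185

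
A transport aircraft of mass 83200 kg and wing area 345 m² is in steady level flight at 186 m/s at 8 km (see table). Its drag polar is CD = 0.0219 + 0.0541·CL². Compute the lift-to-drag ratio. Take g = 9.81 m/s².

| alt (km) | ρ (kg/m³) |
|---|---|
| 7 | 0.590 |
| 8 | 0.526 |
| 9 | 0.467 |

L/D = 10.2

At 8 km, from the table: ρ = 0.526 kg/m³.
In steady level flight, lift balances weight: W = mg = 83200 × 9.81 = 8.1619×10^5 N.
Dynamic pressure q = 0.5 × 0.526 × 186² = 9099 Pa.
CL = 2W/(ρv²S) = 2×8.1619×10^5/(0.526×186²×345) = 0.26.
CD = 0.0219 + 0.0541 × 0.26² = 0.02556.
L/D = CL/CD = 0.26 / 0.02556 = 10.2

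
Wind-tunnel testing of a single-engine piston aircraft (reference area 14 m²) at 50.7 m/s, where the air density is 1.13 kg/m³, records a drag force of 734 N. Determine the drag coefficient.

CD = 0.0361

From D = ½ρv²S·CD, rearranging gives CD = 2D/(ρv²S).
CD = 2 × 734 / (1.13 × 50.7² × 14) = 0.0361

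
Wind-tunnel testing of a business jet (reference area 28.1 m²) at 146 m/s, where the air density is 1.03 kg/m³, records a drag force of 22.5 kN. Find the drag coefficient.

From D = ½ρv²S·CD, rearranging gives CD = 2D/(ρv²S).
CD = 2 × 22500 / (1.03 × 146² × 28.1) = 0.0729

CD = 0.0729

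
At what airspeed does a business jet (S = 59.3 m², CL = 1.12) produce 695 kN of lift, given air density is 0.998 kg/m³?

L = ½ρv²S·CL ⇒ v = √(2L/(ρ·S·CL))
v = √(2 × 6.95×10^5 / (0.998 × 59.3 × 1.12)) = √20970 = 145 m/s

v = 145 m/s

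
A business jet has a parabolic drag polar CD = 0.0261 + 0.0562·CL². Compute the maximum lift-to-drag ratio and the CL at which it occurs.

(L/D)max = 13.1, at CL = 0.681

For CD = CD0 + K·CL², (L/D)max occurs at CL* = √(CD0/K) and equals 1/(2√(K·CD0)).
(L/D)max = 1/(2√(0.0562 × 0.0261)) = 1/(2 × 0.0383) = 13.1
CL* = √(0.0261/0.0562) = 0.681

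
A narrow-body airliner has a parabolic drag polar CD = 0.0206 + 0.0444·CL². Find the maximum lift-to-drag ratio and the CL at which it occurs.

For CD = CD0 + K·CL², (L/D)max occurs at CL* = √(CD0/K) and equals 1/(2√(K·CD0)).
(L/D)max = 1/(2√(0.0444 × 0.0206)) = 1/(2 × 0.03024) = 16.5
CL* = √(0.0206/0.0444) = 0.681

(L/D)max = 16.5, at CL = 0.681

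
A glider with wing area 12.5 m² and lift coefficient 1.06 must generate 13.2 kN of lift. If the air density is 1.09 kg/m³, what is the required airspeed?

v = 42.8 m/s

L = ½ρv²S·CL ⇒ v = √(2L/(ρ·S·CL))
v = √(2 × 13200 / (1.09 × 12.5 × 1.06)) = √1828 = 42.8 m/s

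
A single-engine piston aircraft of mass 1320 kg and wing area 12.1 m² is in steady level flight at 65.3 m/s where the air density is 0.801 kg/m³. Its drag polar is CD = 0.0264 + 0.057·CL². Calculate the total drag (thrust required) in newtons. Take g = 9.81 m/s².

D = 1010 N

Level flight ⇒ L = W = m·g = 1320 × 9.81 = 12949 N.
q = ½ρv² = ½ × 0.801 × 65.3² = 1708 Pa.
CL = W/(q·S) = 12949 / (1708 × 12.1) = 0.6267.
CD = 0.0264 + 0.057 × 0.6267² = 0.04878.
D = q·S·CD = 1708 × 12.1 × 0.04878 = 1008 N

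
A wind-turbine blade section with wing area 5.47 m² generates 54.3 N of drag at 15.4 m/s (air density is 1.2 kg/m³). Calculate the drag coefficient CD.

CD = 0.0698

From D = ½ρv²S·CD, rearranging gives CD = 2D/(ρv²S).
CD = 2 × 54.3 / (1.2 × 15.4² × 5.47) = 0.0698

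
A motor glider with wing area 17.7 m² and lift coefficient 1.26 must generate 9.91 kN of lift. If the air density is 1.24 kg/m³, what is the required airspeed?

L = ½ρv²S·CL ⇒ v = √(2L/(ρ·S·CL))
v = √(2 × 9910 / (1.24 × 17.7 × 1.26)) = √716.7 = 26.8 m/s

v = 26.8 m/s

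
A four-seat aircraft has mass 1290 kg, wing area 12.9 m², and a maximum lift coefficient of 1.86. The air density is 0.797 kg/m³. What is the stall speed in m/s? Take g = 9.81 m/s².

V_stall = 36.4 m/s

At stall, lift equals weight: L = W = m·g = 1290 × 9.81 = 12650 N.
From L = ½ρV²S·CL,max = W: V_stall = √(2W/(ρSCL,max)) = √(2·12650/(0.797·12.9·1.86))
V_stall = √1324 = 36.4 m/s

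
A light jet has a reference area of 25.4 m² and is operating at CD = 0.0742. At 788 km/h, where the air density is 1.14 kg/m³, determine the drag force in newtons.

Convert speed: v = 788 km/h ÷ 3.6 = 218.9 m/s.
Dynamic pressure q = ½ρv² = ½ × 1.14 × 218.9² = 27310 Pa.
D = q·S·CD = 27310 × 25.4 × 0.0742 = 51500 N ≈ 51.5 kN

D = 51500 N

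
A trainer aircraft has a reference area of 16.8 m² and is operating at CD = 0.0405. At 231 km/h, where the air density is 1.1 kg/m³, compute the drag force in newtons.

D = 1540 N

Convert speed: v = 231 km/h ÷ 3.6 = 64.17 m/s.
D = ½ρv²S·CD = ½ × 1.1 × 64.17² × 16.8 × 0.0405 = 1540 N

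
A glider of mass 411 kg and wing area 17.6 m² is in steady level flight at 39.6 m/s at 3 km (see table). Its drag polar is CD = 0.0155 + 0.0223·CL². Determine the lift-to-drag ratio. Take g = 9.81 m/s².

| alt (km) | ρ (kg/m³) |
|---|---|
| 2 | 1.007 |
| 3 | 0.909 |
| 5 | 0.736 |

L/D = 18.1

At 3 km, from the table: ρ = 0.909 kg/m³.
Weight W = mg = 411 × 9.81 = 4031.9 N; in level flight L = W.
q = ½ρv² = ½ × 0.909 × 39.6² = 712.7 Pa.
CL = W/(q·S) = 4031.9 / (712.7 × 17.6) = 0.3214.
CD = 0.0155 + 0.0223 × 0.3214² = 0.0178.
L/D = CL/CD = 0.3214 / 0.0178 = 18.1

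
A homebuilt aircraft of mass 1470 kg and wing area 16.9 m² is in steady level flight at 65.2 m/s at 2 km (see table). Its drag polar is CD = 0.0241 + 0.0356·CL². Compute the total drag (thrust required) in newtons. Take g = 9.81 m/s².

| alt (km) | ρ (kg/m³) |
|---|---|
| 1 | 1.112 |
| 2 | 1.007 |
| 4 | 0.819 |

D = 1080 N

At 2 km, from the table: ρ = 1.007 kg/m³.
Level flight ⇒ L = W = m·g = 1470 × 9.81 = 14421 N.
q = ½ρv² = ½ × 1.007 × 65.2² = 2140 Pa.
CL = W/(q·S) = 14421 / (2140 × 16.9) = 0.3987.
CD = 0.0241 + 0.0356 × 0.3987² = 0.02976.
D = q·S·CD = 2140 × 16.9 × 0.02976 = 1076 N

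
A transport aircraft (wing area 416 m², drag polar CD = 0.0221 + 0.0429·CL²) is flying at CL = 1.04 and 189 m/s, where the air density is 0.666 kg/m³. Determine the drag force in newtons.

D = 3.39×10^5 N

CD = 0.0221 + 0.0429 × 1.04² = 0.0685
D = ½ρv²S·CD = ½ × 0.666 × 189² × 416 × 0.0685 = 3.39×10^5 N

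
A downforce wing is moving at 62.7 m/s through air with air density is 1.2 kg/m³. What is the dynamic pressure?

q = 2360 Pa

q = ½ρv² = ½ × 1.2 × 62.7² = 2360 Pa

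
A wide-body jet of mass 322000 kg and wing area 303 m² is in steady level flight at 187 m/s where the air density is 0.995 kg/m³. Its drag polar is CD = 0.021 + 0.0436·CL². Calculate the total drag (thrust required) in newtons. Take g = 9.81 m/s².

D = 1.93×10^5 N

In steady level flight, lift balances weight: W = mg = 322000 × 9.81 = 3.1588×10^6 N.
q = ½ρv² = ½ × 0.995 × 187² = 17400 Pa.
Required CL = L/(qS) = 3.1588×10^6/(17400·303) = 0.5992.
CD = 0.021 + 0.0436 × 0.5992² = 0.03666.
D = q·S·CD = 17400 × 303 × 0.03666 = 1.932×10^5 N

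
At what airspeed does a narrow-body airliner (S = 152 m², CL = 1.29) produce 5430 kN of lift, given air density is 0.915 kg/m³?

v = 246 m/s

L = ½ρv²S·CL ⇒ v = √(2L/(ρ·S·CL))
v = √(2 × 5.43×10^6 / (0.915 × 152 × 1.29)) = √60530 = 246 m/s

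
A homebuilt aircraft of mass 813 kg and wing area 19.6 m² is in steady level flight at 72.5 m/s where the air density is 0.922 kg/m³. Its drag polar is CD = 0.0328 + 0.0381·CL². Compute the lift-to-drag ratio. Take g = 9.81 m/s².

L/D = 4.96

Level flight ⇒ L = W = m·g = 813 × 9.81 = 7975.5 N.
Dynamic pressure q = 0.5 × 0.922 × 72.5² = 2423 Pa.
CL = 2W/(ρv²S) = 2×7975.5/(0.922×72.5²×19.6) = 0.1679.
CD = 0.0328 + 0.0381 × 0.1679² = 0.03387.
L/D = CL/CD = 0.1679 / 0.03387 = 4.96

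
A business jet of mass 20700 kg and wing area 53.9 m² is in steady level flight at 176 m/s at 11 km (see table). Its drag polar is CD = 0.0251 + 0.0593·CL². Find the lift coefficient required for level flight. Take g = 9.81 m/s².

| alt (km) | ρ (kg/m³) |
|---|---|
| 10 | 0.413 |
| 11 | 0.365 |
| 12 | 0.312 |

CL = 0.666

At 11 km, from the table: ρ = 0.365 kg/m³.
Level flight ⇒ L = W = m·g = 20700 × 9.81 = 2.0307×10^5 N.
q = ½ρv² = ½ × 0.365 × 176² = 5653 Pa.
CL = W/(q·S) = 2.0307×10^5 / (5653 × 53.9) = 0.6664.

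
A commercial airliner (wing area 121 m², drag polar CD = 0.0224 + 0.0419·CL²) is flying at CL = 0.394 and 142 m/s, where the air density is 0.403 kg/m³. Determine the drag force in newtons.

D = 14200 N

CD = 0.0224 + 0.0419 × 0.394² = 0.0289
D = ½ρv²S·CD = ½ × 0.403 × 142² × 121 × 0.0289 = 14200 N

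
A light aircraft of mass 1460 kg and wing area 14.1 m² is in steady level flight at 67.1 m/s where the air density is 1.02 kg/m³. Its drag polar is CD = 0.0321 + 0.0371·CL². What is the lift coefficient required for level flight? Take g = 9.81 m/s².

In steady level flight, lift balances weight: W = mg = 1460 × 9.81 = 14323 N.
Dynamic pressure q = 0.5 × 1.02 × 67.1² = 2296 Pa.
CL = W/(q·S) = 14323 / (2296 × 14.1) = 0.4424.

CL = 0.442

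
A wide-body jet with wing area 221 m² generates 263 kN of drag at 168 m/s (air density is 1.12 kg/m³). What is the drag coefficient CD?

CD = 0.0753

From D = ½ρv²S·CD, rearranging gives CD = 2D/(ρv²S).
CD = 2 × 2.63×10^5 / (1.12 × 168² × 221) = 0.0753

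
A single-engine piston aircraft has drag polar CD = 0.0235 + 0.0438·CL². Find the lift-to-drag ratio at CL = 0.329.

L/D = 11.6

CD = 0.0235 + 0.0438 × 0.329² = 0.02824
L/D = CL/CD = 0.329 / 0.02824 = 11.6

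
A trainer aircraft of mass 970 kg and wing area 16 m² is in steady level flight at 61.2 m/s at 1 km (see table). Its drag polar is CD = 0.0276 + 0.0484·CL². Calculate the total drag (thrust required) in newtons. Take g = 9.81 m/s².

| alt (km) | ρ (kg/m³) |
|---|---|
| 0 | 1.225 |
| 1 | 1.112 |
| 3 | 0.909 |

At 1 km, from the table: ρ = 1.112 kg/m³.
In steady level flight, lift balances weight: W = mg = 970 × 9.81 = 9515.7 N.
q = ½ρv² = ½ × 1.112 × 61.2² = 2082 Pa.
Required CL = L/(qS) = 9515.7/(2082·16) = 0.2856.
CD = 0.0276 + 0.0484 × 0.2856² = 0.03155.
D = q·S·CD = 2082 × 16 × 0.03155 = 1051 N

D = 1050 N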